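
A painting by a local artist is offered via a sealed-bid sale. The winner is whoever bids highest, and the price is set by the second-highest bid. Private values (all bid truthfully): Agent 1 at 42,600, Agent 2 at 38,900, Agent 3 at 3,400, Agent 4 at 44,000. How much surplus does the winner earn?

1,400

Sorted high to low: Agent 4 44,000 > Agent 1 42,600 > Agent 2 38,900 > Agent 3 3,400.
Agent 4 wins with the top bid and pays the second-highest, 42,600.
Surplus = 44,000 − 42,600 = 1,400.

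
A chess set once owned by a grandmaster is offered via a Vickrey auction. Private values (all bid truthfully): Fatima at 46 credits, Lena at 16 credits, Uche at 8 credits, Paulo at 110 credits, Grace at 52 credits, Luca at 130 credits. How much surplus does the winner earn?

Winner's surplus: 20 credits.

Sorted high to low: Luca 130 credits, then Paulo 110 credits, then Grace 52 credits, then Fatima 46 credits, then Lena 16 credits, then Uche 8 credits.
Luca wins with the top bid and pays the second-highest, 110 credits.
Surplus = 130 credits − 110 credits = 20 credits.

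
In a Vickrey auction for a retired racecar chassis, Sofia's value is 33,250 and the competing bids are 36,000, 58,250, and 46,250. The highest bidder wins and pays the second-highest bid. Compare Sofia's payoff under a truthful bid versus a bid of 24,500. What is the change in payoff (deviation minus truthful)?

The highest competing bid is 58,250.
Bidding truthfully at 33,250: the top bid is 58,250 (a rival), so Sofia loses. Payoff = 0.
Bidding 24,500: the top bid is 58,250 (a rival), so Sofia loses. Payoff = 0.
Change = 0 − 0 = 0.
The bid only affects whether you win, not the price — here both bids land on the same side of the top rival bid, so the deviation is payoff-neutral.

Payoff change: 0.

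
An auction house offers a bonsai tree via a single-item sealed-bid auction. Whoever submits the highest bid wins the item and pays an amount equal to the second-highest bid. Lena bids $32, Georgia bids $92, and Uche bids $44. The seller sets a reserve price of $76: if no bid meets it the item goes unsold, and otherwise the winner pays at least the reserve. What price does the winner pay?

The winner pays $76.

Ordered from highest: Georgia $92 > Uche $44 > Lena $32.
Georgia has the highest bid, so Georgia wins.
The second-highest bid is $44, but the reserve $76 is higher, so the price is the reserve.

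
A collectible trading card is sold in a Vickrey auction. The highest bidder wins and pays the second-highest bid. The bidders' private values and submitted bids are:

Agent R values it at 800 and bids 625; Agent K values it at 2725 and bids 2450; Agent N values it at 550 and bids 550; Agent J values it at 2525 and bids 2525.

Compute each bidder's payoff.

Ranking the bids: Agent J 2525 > Agent K 2450 > Agent R 625 > Agent N 550.
Agent J has the top bid and wins; the price is the second-highest bid, 2450.
Agent J's payoff = 2525 − 2450 = 75. All other bidders lose, so their payoff is 0.

Agent R 0, Agent K 0, Agent N 0, Agent J 75.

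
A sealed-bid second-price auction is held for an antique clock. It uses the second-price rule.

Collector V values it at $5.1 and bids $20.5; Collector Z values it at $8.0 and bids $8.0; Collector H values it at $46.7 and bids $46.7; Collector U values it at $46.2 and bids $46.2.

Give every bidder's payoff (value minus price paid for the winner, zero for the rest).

Collector V $0.0, Collector Z $0.0, Collector H $0.5, Collector U $0.0.

Sorted high to low: Collector H $46.7, then Collector U $46.2, then Collector V $20.5, then Collector Z $8.0.
Collector H has the top bid and wins; the price is the second-highest bid, $46.2.
Collector H's payoff = $46.7 − $46.2 = $0.5. All other bidders lose, so their payoff is 0.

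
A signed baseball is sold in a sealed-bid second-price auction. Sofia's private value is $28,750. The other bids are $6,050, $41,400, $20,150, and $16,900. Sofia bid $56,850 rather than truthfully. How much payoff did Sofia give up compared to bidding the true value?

Regret: $12,650.

The highest competing bid is $41,400.
Bidding truthfully at $28,750: the top bid is $41,400 (a rival), so Sofia loses. Payoff = $0.
Bidding $56,850: Sofia has the top bid, wins, and pays the second-highest bid $41,400. Payoff = $28,750 − $41,400 = -$12,650.
Regret = truthful payoff − actual payoff = $0 − -$12,650 = $12,650.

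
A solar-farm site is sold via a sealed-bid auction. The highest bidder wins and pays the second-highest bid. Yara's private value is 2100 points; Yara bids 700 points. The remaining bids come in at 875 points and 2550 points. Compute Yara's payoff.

Highest competing bid: 2550 points.
Yara's bid 700 points is not the highest, so Yara loses, pays nothing, and earns zero payoff.

Yara's payoff: 0 points.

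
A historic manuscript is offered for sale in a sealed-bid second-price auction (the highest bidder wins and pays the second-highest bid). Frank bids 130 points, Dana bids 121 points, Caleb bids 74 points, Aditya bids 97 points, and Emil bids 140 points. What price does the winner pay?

130 points

Ranking the bids: Emil 140 points > Frank 130 points > Dana 121 points > Aditya 97 points > Caleb 74 points.
Emil is the highest bidder, so Emil wins.
Under the second-price rule, the price is the second-highest bid: 130 points.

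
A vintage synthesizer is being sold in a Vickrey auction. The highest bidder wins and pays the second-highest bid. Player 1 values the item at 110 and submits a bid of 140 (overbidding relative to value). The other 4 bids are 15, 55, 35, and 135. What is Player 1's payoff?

Highest competing bid: 135.
Player 1's bid 140 is the highest overall, so Player 1 wins and pays the second-highest bid, 135.
Payoff = value − price = 110 − 135 = -25.
Overbidding won the item at a price above value — truthful bidding would have avoided this loss.

Payoff = -25.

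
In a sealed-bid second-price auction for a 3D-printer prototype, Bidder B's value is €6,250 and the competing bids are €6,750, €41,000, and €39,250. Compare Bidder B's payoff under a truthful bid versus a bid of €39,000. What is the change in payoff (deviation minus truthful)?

Change in payoff: €0.

The highest competing bid is €41,000.
Bidding truthfully at €6,250: the top bid is €41,000 (a rival), so Bidder B loses. Payoff = €0.
Bidding €39,000: the top bid is €41,000 (a rival), so Bidder B loses. Payoff = €0.
Change = €0 − €0 = €0.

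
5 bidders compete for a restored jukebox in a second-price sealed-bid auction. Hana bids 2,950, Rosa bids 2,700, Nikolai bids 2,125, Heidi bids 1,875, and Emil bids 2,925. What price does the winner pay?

Sorted high to low: Hana 2,950, then Emil 2,925, then Rosa 2,700, then Nikolai 2,125, then Heidi 1,875.
Hana has the highest bid, so Hana wins.
The second-highest bid is 2,925, so that is what Hana pays.

The winner pays 2,925.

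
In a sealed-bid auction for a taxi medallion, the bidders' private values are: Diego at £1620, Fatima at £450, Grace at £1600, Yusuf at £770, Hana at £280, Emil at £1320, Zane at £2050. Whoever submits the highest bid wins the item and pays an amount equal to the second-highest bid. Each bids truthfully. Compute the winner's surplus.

Ordered from highest: Zane £2050, then Diego £1620, then Grace £1600, then Emil £1320, then Yusuf £770, then Fatima £450, then Hana £280.
Zane wins with the top bid and pays the second-highest, £1620.
Surplus = £2050 − £1620 = £430.

Surplus = £430.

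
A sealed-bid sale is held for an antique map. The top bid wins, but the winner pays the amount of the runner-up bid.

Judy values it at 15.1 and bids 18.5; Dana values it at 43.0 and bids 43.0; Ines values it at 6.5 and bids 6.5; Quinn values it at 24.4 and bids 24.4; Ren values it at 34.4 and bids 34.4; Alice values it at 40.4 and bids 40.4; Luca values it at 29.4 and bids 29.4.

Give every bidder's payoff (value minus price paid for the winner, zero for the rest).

Payoffs: Judy 0.0, Dana 2.6, Ines 0.0, Quinn 0.0, Ren 0.0, Alice 0.0, Luca 0.0.

Ordered from highest: Dana 43.0, then Alice 40.4, then Ren 34.4, then Luca 29.4, then Quinn 24.4, then Judy 18.5, then Ines 6.5.
Dana has the top bid and wins; the price is the second-highest bid, 40.4.
Dana's payoff = 43.0 − 40.4 = 2.6. All other bidders lose, so their payoff is 0.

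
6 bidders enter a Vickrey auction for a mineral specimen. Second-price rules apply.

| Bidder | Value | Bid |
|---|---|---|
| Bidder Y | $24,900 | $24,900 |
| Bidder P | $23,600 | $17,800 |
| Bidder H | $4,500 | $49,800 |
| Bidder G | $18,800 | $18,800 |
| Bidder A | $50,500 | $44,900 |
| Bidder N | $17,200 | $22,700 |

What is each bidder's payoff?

Ranking the bids: Bidder H $49,800 > Bidder A $44,900 > Bidder Y $24,900 > Bidder N $22,700 > Bidder G $18,800 > Bidder P $17,800.
Bidder H has the top bid and wins; the price is the second-highest bid, $44,900.
Bidder H's payoff = $4,500 − $44,900 = -$40,400. All other bidders lose, so their payoff is 0.

Bidder Y $0, Bidder P $0, Bidder H -$40,400, Bidder G $0, Bidder A $0, Bidder N $0.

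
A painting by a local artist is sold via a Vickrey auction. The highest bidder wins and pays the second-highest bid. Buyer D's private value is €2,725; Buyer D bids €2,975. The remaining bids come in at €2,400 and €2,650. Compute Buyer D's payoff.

Highest competing bid: €2,650.
Buyer D's bid €2,975 is the highest overall, so Buyer D wins and pays the second-highest bid, €2,650.
Payoff = value − price = €2,725 − €2,650 = €75.

Buyer D's payoff: €75.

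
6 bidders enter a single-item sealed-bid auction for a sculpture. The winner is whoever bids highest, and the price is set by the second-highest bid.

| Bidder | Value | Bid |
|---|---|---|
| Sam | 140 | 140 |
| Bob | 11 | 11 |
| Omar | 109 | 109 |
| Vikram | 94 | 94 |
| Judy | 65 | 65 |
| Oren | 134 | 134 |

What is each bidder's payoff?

Payoffs: Sam 6, Bob 0, Omar 0, Vikram 0, Judy 0, Oren 0.

Bids in descending order: Sam 140; Oren 134; Omar 109; Vikram 94; Judy 65; Bob 11.
Sam has the top bid and wins; the price is the second-highest bid, 134.
Sam's payoff = 140 − 134 = 6. All other bidders lose, so their payoff is 0.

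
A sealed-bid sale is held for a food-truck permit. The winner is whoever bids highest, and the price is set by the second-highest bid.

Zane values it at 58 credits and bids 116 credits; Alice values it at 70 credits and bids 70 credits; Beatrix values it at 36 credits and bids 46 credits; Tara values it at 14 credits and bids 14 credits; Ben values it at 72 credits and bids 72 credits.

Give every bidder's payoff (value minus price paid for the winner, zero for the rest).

Zane -14 credits, Alice 0 credits, Beatrix 0 credits, Tara 0 credits, Ben 0 credits.

Sorted high to low: Zane 116 credits; Ben 72 credits; Alice 70 credits; Beatrix 46 credits; Tara 14 credits.
Zane has the top bid and wins; the price is the second-highest bid, 72 credits.
Zane's payoff = 58 credits − 72 credits = -14 credits. All other bidders lose, so their payoff is 0.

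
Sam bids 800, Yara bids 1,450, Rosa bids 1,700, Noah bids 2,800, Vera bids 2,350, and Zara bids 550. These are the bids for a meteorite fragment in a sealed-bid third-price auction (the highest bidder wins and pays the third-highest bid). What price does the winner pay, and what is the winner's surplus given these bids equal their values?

The winner pays 1,700 for a surplus of 1,100.

Ordered from highest: Noah 2,800, then Vera 2,350, then Rosa 1,700, then Yara 1,450, then Sam 800, then Zara 550.
Noah is the highest bidder, so Noah wins.
Under the third-price rule, the price is the third-highest bid: 1,700.
Surplus = 2,800 − 1,700 = 1,100.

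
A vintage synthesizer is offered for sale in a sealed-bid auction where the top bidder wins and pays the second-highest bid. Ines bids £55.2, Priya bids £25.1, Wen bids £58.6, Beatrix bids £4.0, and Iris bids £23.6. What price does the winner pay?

Ordered from highest: Wen £58.6, then Ines £55.2, then Priya £25.1, then Iris £23.6, then Beatrix £4.0.
Wen is the highest bidder, so Wen wins.
Under the second-price rule, the price is the second-highest bid: £55.2.

The winner pays £55.2.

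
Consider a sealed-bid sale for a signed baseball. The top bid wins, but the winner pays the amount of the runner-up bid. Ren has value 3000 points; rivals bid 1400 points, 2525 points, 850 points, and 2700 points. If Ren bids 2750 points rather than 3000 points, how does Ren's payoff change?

Payoff change: 0 points.

The highest competing bid is 2700 points.
Bidding truthfully at 3000 points: Ren has the top bid, wins, and pays the second-highest bid 2700 points. Payoff = 3000 points − 2700 points = 300 points.
Bidding 2750 points: Ren has the top bid, wins, and pays the second-highest bid 2700 points. Payoff = 3000 points − 2700 points = 300 points.
Change = 300 points − 300 points = 0 points.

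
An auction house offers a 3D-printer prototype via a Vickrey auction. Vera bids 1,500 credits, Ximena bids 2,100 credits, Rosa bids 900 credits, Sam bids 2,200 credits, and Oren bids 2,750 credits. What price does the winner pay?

Price paid: 2,200 credits.

Bids in descending order: Oren 2,750 credits > Sam 2,200 credits > Ximena 2,100 credits > Vera 1,500 credits > Rosa 900 credits.
Oren has the highest bid, so Oren wins.
The second-highest bid is 2,200 credits, so that is what Oren pays.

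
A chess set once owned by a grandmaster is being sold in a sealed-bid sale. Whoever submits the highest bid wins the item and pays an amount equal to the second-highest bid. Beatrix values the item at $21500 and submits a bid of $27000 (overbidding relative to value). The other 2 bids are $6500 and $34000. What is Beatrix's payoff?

Highest competing bid: $34000.
Beatrix's bid $27000 is not the highest, so Beatrix loses, pays nothing, and earns zero payoff.

$0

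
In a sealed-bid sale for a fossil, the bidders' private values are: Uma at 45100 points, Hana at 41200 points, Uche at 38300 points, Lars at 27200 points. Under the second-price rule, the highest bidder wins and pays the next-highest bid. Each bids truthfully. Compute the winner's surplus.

Winner's surplus: 3900 points.

Sorted high to low: Uma 45100 points; Hana 41200 points; Uche 38300 points; Lars 27200 points.
Uma wins with the top bid and pays the second-highest, 41200 points.
Surplus = 45100 points − 41200 points = 3900 points.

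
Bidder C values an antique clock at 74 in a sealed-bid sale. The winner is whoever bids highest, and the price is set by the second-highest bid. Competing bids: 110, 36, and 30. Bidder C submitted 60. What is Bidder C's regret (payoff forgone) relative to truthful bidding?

Payoff forgone: 0.

The highest competing bid is 110.
Bidding truthfully at 74: the top bid is 110 (a rival), so Bidder C loses. Payoff = 0.
Bidding 60: the top bid is 110 (a rival), so Bidder C loses. Payoff = 0.
Regret = truthful payoff − actual payoff = 0 − 0 = 0.
The bid only affects whether you win, not the price — here both bids land on the same side of the top rival bid, so the deviation is payoff-neutral.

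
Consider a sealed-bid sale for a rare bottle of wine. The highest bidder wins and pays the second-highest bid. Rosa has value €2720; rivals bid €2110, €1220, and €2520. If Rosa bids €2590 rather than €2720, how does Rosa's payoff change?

The highest competing bid is €2520.
Bidding truthfully at €2720: Rosa has the top bid, wins, and pays the second-highest bid €2520. Payoff = €2720 − €2520 = €200.
Bidding €2590: Rosa has the top bid, wins, and pays the second-highest bid €2520. Payoff = €2720 − €2520 = €200.
Change = €200 − €200 = €0.
The bid only affects whether you win, not the price — here both bids land on the same side of the top rival bid, so the deviation is payoff-neutral.

Change in payoff: €0.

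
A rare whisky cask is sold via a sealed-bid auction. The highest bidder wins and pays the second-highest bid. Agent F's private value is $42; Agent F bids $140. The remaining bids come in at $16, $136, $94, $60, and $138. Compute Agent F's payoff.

Highest competing bid: $138.
Agent F's bid $140 is the highest overall, so Agent F wins and pays the second-highest bid, $138.
Payoff = value − price = $42 − $138 = -$96.
Overbidding won the item at a price above value — truthful bidding would have avoided this loss.

Payoff = -$96.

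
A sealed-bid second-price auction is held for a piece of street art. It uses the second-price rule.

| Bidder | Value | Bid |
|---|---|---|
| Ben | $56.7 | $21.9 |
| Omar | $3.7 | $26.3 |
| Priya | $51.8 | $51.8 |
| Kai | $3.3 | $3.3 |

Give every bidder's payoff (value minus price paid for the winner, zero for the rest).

Ordered from highest: Priya $51.8, then Omar $26.3, then Ben $21.9, then Kai $3.3.
Priya has the top bid and wins; the price is the second-highest bid, $26.3.
Priya's payoff = $51.8 − $26.3 = $25.5. All other bidders lose, so their payoff is 0.

Ben $0.0, Omar $0.0, Priya $25.5, Kai $0.0.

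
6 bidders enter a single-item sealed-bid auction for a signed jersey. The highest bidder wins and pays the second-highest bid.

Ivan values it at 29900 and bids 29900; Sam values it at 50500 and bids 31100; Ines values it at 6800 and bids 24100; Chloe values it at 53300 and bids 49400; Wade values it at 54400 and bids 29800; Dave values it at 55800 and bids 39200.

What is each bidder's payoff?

Bids in descending order: Chloe 49400; Dave 39200; Sam 31100; Ivan 29900; Wade 29800; Ines 24100.
Chloe has the top bid and wins; the price is the second-highest bid, 39200.
Chloe's payoff = 53300 − 39200 = 14100. All other bidders lose, so their payoff is 0.

Payoffs: Ivan 0, Sam 0, Ines 0, Chloe 14100, Wade 0, Dave 0.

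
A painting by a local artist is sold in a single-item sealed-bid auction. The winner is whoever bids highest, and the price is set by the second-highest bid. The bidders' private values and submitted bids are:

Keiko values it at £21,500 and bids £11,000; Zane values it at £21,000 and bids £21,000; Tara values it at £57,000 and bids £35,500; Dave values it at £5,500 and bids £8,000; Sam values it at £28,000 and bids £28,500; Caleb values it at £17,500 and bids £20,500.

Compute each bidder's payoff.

Ranking the bids: Tara £35,500 > Sam £28,500 > Zane £21,000 > Caleb £20,500 > Keiko £11,000 > Dave £8,000.
Tara has the top bid and wins; the price is the second-highest bid, £28,500.
Tara's payoff = £57,000 − £28,500 = £28,500. All other bidders lose, so their payoff is 0.

Keiko £0, Zane £0, Tara £28,500, Dave £0, Sam £0, Caleb £0.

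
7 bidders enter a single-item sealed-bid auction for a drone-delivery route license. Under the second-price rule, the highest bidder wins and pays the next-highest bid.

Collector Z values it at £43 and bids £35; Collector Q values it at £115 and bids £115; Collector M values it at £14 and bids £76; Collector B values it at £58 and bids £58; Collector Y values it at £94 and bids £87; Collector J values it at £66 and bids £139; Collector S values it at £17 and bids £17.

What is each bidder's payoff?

Payoffs: Collector Z £0, Collector Q £0, Collector M £0, Collector B £0, Collector Y £0, Collector J -£49, Collector S £0.

Bids in descending order: Collector J £139 > Collector Q £115 > Collector Y £87 > Collector M £76 > Collector B £58 > Collector Z £35 > Collector S £17.
Collector J has the top bid and wins; the price is the second-highest bid, £115.
Collector J's payoff = £66 − £115 = -£49. All other bidders lose, so their payoff is 0.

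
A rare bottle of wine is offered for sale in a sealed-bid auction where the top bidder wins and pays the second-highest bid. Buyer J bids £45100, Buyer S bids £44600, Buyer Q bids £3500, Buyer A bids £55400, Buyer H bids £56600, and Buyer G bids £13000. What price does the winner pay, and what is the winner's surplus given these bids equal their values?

Price £55400; surplus £1200.

Ranking the bids: Buyer H £56600; Buyer A £55400; Buyer J £45100; Buyer S £44600; Buyer G £13000; Buyer Q £3500.
Buyer H is the highest bidder, so Buyer H wins.
Under the second-price rule, the price is the second-highest bid: £55400.
Surplus = £56600 − £55400 = £1200.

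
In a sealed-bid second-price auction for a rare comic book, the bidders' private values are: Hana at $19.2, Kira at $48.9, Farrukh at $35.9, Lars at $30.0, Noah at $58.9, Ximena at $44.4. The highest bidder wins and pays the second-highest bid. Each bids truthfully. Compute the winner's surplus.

Surplus = $10.0.

Sorted high to low: Noah $58.9 > Kira $48.9 > Ximena $44.4 > Farrukh $35.9 > Lars $30.0 > Hana $19.2.
Noah wins with the top bid and pays the second-highest, $48.9.
Surplus = $58.9 − $48.9 = $10.0.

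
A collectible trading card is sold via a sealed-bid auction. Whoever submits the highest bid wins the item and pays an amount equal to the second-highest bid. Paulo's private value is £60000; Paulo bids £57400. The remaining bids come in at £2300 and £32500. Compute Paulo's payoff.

Payoff = £27500.

Highest competing bid: £32500.
Paulo's bid £57400 is the highest overall, so Paulo wins and pays the second-highest bid, £32500.
Payoff = value − price = £60000 − £32500 = £27500.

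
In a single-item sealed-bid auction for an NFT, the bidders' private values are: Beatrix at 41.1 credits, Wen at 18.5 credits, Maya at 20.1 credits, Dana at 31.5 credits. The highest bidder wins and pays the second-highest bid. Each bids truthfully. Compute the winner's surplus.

9.6 credits

Ordered from highest: Beatrix 41.1 credits, then Dana 31.5 credits, then Maya 20.1 credits, then Wen 18.5 credits.
Beatrix wins with the top bid and pays the second-highest, 31.5 credits.
Surplus = 41.1 credits − 31.5 credits = 9.6 credits.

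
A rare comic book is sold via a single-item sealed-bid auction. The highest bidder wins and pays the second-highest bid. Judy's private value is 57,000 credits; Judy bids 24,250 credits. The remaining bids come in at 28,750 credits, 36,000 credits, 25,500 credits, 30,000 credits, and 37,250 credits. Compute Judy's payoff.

Judy's payoff: 0 credits.

Highest competing bid: 37,250 credits.
Judy's bid 24,250 credits is not the highest, so Judy loses, pays nothing, and earns zero payoff.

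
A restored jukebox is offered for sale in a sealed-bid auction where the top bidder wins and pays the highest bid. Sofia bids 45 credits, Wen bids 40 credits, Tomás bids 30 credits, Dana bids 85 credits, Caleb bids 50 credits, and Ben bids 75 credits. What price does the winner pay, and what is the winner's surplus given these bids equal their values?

The winner pays 85 credits for a surplus of 0 credits.

Ranking the bids: Dana 85 credits, then Ben 75 credits, then Caleb 50 credits, then Sofia 45 credits, then Wen 40 credits, then Tomás 30 credits.
Dana is the highest bidder, so Dana wins.
Under the first-price rule, the price is the highest bid: 85 credits.
Surplus = 85 credits − 85 credits = 0 credits.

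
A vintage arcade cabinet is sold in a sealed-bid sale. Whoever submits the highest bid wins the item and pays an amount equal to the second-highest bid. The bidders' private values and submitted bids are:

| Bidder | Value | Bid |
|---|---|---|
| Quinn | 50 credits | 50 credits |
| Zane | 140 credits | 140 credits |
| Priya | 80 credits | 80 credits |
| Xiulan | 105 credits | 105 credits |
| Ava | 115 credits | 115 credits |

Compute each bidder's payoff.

Payoffs: Quinn 0 credits, Zane 25 credits, Priya 0 credits, Xiulan 0 credits, Ava 0 credits.

Sorted high to low: Zane 140 credits; Ava 115 credits; Xiulan 105 credits; Priya 80 credits; Quinn 50 credits.
Zane has the top bid and wins; the price is the second-highest bid, 115 credits.
Zane's payoff = 140 credits − 115 credits = 25 credits. All other bidders lose, so their payoff is 0.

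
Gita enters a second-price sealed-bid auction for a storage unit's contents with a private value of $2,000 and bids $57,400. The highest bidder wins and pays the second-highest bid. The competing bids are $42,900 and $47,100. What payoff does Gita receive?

Highest competing bid: $47,100.
Gita's bid $57,400 is the highest overall, so Gita wins and pays the second-highest bid, $47,100.
Payoff = value − price = $2,000 − $47,100 = -$45,100.
Overbidding won the item at a price above value — truthful bidding would have avoided this loss.

-$45,100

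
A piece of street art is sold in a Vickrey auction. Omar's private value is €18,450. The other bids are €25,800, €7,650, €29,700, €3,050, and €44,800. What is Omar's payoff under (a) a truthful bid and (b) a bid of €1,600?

Truthful: €0; alternative: €0.

The highest competing bid is €44,800.
Bidding truthfully at €18,450: the top bid is €44,800 (a rival), so Omar loses. Payoff = €0.
Bidding €1,600: the top bid is €44,800 (a rival), so Omar loses. Payoff = €0.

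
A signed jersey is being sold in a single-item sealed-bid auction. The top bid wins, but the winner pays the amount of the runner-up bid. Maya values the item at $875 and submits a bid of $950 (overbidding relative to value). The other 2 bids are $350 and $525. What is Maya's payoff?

Payoff = $350.

Highest competing bid: $525.
Maya's bid $950 is the highest overall, so Maya wins and pays the second-highest bid, $525.
Payoff = value − price = $875 − $525 = $350.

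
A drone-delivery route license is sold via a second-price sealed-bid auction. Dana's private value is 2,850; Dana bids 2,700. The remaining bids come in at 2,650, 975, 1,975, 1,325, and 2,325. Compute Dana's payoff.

Highest competing bid: 2,650.
Dana's bid 2,700 is the highest overall, so Dana wins and pays the second-highest bid, 2,650.
Payoff = value − price = 2,850 − 2,650 = 200.

Dana's payoff: 200.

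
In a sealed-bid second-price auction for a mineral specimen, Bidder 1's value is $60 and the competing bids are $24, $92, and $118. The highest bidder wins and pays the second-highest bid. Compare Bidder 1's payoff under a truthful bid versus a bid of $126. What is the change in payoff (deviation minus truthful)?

-$58

The highest competing bid is $118.
Bidding truthfully at $60: the top bid is $118 (a rival), so Bidder 1 loses. Payoff = $0.
Bidding $126: Bidder 1 has the top bid, wins, and pays the second-highest bid $118. Payoff = $60 − $118 = -$58.
Change = -$58 − $0 = -$58.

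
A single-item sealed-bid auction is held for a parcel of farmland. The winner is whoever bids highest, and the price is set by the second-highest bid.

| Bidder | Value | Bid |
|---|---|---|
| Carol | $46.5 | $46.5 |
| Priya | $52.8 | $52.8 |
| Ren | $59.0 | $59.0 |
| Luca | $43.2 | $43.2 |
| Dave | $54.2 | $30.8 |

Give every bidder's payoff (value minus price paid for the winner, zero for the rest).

Bids in descending order: Ren $59.0; Priya $52.8; Carol $46.5; Luca $43.2; Dave $30.8.
Ren has the top bid and wins; the price is the second-highest bid, $52.8.
Ren's payoff = $59.0 − $52.8 = $6.2. All other bidders lose, so their payoff is 0.

Payoffs: Carol $0.0, Priya $0.0, Ren $6.2, Luca $0.0, Dave $0.0.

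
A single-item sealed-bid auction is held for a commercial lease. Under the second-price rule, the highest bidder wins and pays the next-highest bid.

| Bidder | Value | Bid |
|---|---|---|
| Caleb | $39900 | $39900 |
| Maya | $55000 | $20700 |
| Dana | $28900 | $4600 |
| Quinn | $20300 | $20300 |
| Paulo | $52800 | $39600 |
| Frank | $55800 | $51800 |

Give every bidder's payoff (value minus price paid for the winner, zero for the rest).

Payoffs: Caleb $0, Maya $0, Dana $0, Quinn $0, Paulo $0, Frank $15900.

Bids in descending order: Frank $51800 > Caleb $39900 > Paulo $39600 > Maya $20700 > Quinn $20300 > Dana $4600.
Frank has the top bid and wins; the price is the second-highest bid, $39900.
Frank's payoff = $55800 − $39900 = $15900. All other bidders lose, so their payoff is 0.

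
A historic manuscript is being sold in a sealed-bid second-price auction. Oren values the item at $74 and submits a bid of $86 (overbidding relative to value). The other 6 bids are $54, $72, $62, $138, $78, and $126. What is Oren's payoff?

Highest competing bid: $138.
Oren's bid $86 is not the highest, so Oren loses, pays nothing, and earns zero payoff.

Oren's payoff: $0.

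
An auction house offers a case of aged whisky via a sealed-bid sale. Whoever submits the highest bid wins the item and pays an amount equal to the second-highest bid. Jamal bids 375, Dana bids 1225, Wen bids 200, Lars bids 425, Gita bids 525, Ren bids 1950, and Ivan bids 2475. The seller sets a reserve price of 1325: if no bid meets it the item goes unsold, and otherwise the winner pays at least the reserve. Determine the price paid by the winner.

Bids in descending order: Ivan 2475 > Ren 1950 > Dana 1225 > Gita 525 > Lars 425 > Jamal 375 > Wen 200.
Ivan has the highest bid, so Ivan wins.
The second-highest bid is 1950, which exceeds the reserve, so that sets the price.

The winner pays 1950.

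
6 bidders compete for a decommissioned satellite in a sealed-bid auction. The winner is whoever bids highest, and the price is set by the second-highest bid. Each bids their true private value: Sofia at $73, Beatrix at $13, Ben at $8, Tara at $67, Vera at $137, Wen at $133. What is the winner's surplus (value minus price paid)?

Bids in descending order: Vera $137 > Wen $133 > Sofia $73 > Tara $67 > Beatrix $13 > Ben $8.
Vera wins with the top bid and pays the second-highest, $133.
Surplus = $137 − $133 = $4.

$4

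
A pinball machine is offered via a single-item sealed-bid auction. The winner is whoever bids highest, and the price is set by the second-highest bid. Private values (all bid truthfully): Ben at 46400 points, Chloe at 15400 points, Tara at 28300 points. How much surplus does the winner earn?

Surplus = 18100 points.

Ranking the bids: Ben 46400 points; Tara 28300 points; Chloe 15400 points.
Ben wins with the top bid and pays the second-highest, 28300 points.
Surplus = 46400 points − 28300 points = 18100 points.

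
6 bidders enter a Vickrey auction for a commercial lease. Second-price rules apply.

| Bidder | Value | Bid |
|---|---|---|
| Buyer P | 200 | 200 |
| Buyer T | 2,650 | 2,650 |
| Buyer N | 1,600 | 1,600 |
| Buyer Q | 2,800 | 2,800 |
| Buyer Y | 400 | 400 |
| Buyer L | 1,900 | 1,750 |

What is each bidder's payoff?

Ranking the bids: Buyer Q 2,800 > Buyer T 2,650 > Buyer L 1,750 > Buyer N 1,600 > Buyer Y 400 > Buyer P 200.
Buyer Q has the top bid and wins; the price is the second-highest bid, 2,650.
Buyer Q's payoff = 2,800 − 2,650 = 150. All other bidders lose, so their payoff is 0.

Payoffs: Buyer P 0, Buyer T 0, Buyer N 0, Buyer Q 150, Buyer Y 0, Buyer L 0.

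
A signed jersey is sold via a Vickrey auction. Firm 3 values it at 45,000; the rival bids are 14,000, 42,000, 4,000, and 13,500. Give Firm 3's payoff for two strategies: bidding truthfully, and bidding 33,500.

The highest competing bid is 42,000.
Bidding truthfully at 45,000: Firm 3 has the top bid, wins, and pays the second-highest bid 42,000. Payoff = 45,000 − 42,000 = 3,000.
Bidding 33,500: the top bid is 42,000 (a rival), so Firm 3 loses. Payoff = 0.

(a) 3,000  (b) 0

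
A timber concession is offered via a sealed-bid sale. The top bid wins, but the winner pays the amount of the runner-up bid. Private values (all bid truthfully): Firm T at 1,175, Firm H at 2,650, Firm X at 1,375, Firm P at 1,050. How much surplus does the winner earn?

1,275

Ordered from highest: Firm H 2,650, then Firm X 1,375, then Firm T 1,175, then Firm P 1,050.
Firm H wins with the top bid and pays the second-highest, 1,375.
Surplus = 2,650 − 1,375 = 1,275.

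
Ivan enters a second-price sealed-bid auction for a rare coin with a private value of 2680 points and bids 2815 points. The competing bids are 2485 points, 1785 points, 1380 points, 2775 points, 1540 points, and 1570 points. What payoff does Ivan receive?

Payoff = -95 points.

Highest competing bid: 2775 points.
Ivan's bid 2815 points is the highest overall, so Ivan wins and pays the second-highest bid, 2775 points.
Payoff = value − price = 2680 points − 2775 points = -95 points.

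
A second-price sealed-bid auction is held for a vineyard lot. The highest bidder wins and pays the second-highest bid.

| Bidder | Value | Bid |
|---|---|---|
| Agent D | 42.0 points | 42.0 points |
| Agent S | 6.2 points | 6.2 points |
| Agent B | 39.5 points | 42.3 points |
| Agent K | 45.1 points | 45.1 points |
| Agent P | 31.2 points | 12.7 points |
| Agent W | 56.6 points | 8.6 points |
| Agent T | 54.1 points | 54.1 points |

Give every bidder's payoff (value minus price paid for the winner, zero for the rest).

Bids in descending order: Agent T 54.1 points, then Agent K 45.1 points, then Agent B 42.3 points, then Agent D 42.0 points, then Agent P 12.7 points, then Agent W 8.6 points, then Agent S 6.2 points.
Agent T has the top bid and wins; the price is the second-highest bid, 45.1 points.
Agent T's payoff = 54.1 points − 45.1 points = 9.0 points. All other bidders lose, so their payoff is 0.

Agent D 0.0 points, Agent S 0.0 points, Agent B 0.0 points, Agent K 0.0 points, Agent P 0.0 points, Agent W 0.0 points, Agent T 9.0 points.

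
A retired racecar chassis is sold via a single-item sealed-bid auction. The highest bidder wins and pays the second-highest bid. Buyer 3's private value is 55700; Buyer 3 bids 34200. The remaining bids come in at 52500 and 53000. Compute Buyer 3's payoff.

The bidder's payoff: 0.

Highest competing bid: 53000.
Buyer 3's bid 34200 is not the highest, so Buyer 3 loses, pays nothing, and earns zero payoff.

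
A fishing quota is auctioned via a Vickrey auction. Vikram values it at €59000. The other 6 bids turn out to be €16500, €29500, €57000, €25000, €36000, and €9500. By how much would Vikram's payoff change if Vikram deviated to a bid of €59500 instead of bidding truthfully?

Payoff change: €0.

The highest competing bid is €57000.
Bidding truthfully at €59000: Vikram has the top bid, wins, and pays the second-highest bid €57000. Payoff = €59000 − €57000 = €2000.
Bidding €59500: Vikram has the top bid, wins, and pays the second-highest bid €57000. Payoff = €59000 − €57000 = €2000.
Change = €2000 − €2000 = €0.
The bid only affects whether you win, not the price — here both bids land on the same side of the top rival bid, so the deviation is payoff-neutral.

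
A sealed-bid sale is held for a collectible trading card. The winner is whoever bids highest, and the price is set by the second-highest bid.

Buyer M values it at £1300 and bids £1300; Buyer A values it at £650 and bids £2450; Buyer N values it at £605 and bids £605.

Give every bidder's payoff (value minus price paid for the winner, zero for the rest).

Buyer M £0, Buyer A -£650, Buyer N £0.

Sorted high to low: Buyer A £2450 > Buyer M £1300 > Buyer N £605.
Buyer A has the top bid and wins; the price is the second-highest bid, £1300.
Buyer A's payoff = £650 − £1300 = -£650. All other bidders lose, so their payoff is 0.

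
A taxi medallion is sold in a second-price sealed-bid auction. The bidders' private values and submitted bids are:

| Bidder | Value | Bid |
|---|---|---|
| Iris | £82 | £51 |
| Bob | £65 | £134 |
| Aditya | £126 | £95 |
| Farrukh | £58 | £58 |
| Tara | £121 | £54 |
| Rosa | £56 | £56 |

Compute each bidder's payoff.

Payoffs: Iris £0, Bob -£30, Aditya £0, Farrukh £0, Tara £0, Rosa £0.

Ordered from highest: Bob £134 > Aditya £95 > Farrukh £58 > Rosa £56 > Tara £54 > Iris £51.
Bob has the top bid and wins; the price is the second-highest bid, £95.
Bob's payoff = £65 − £95 = -£30. All other bidders lose, so their payoff is 0.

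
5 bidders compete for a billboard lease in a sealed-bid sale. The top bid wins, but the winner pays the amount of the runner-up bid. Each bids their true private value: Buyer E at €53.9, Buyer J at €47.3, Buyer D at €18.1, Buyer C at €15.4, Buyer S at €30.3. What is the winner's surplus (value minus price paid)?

Surplus = €6.6.

Ranking the bids: Buyer E €53.9 > Buyer J €47.3 > Buyer S €30.3 > Buyer D €18.1 > Buyer C €15.4.
Buyer E wins with the top bid and pays the second-highest, €47.3.
Surplus = €53.9 − €47.3 = €6.6.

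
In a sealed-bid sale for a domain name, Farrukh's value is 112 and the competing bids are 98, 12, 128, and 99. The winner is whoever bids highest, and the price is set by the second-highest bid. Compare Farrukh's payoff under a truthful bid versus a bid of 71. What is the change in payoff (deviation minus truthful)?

Change in payoff: 0.

The highest competing bid is 128.
Bidding truthfully at 112: the top bid is 128 (a rival), so Farrukh loses. Payoff = 0.
Bidding 71: the top bid is 128 (a rival), so Farrukh loses. Payoff = 0.
Change = 0 − 0 = 0.
The bid only affects whether you win, not the price — here both bids land on the same side of the top rival bid, so the deviation is payoff-neutral.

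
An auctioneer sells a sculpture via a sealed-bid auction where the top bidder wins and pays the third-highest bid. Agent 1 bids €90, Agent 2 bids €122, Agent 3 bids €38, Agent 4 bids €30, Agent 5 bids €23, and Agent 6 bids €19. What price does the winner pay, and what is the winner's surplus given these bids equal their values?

Price €38; surplus €84.

Bids in descending order: Agent 2 €122 > Agent 1 €90 > Agent 3 €38 > Agent 4 €30 > Agent 5 €23 > Agent 6 €19.
Agent 2 is the highest bidder, so Agent 2 wins.
Under the third-price rule, the price is the third-highest bid: €38.
Surplus = €122 − €38 = €84.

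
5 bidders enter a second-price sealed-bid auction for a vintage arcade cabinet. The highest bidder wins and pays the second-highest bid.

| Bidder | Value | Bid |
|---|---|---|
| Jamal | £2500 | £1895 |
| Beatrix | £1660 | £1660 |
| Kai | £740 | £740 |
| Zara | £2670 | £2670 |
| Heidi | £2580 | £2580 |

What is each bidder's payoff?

Bids in descending order: Zara £2670, then Heidi £2580, then Jamal £1895, then Beatrix £1660, then Kai £740.
Zara has the top bid and wins; the price is the second-highest bid, £2580.
Zara's payoff = £2670 − £2580 = £90. All other bidders lose, so their payoff is 0.

Payoffs: Jamal £0, Beatrix £0, Kai £0, Zara £90, Heidi £0.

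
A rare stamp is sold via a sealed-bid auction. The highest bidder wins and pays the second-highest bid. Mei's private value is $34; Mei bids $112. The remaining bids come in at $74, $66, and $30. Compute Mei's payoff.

Highest competing bid: $74.
Mei's bid $112 is the highest overall, so Mei wins and pays the second-highest bid, $74.
Payoff = value − price = $34 − $74 = -$40.
Overbidding won the item at a price above value — truthful bidding would have avoided this loss.

Payoff = -$40.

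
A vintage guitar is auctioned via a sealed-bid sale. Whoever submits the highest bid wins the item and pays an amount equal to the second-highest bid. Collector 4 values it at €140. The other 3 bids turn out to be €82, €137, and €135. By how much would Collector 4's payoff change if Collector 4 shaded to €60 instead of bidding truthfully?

Change in payoff: -€3.

The highest competing bid is €137.
Bidding truthfully at €140: Collector 4 has the top bid, wins, and pays the second-highest bid €137. Payoff = €140 − €137 = €3.
Bidding €60: the top bid is €137 (a rival), so Collector 4 loses. Payoff = €0.
Change = €0 − €3 = -€3.
Deviating from a truthful bid can only lose payoff in a second-price auction — never gain.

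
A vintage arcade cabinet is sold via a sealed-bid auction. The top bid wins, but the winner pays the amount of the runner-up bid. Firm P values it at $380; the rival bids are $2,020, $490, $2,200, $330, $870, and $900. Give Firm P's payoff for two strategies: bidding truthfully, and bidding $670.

The highest competing bid is $2,200.
Bidding truthfully at $380: the top bid is $2,200 (a rival), so Firm P loses. Payoff = $0.
Bidding $670: the top bid is $2,200 (a rival), so Firm P loses. Payoff = $0.

(a) $0  (b) $0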